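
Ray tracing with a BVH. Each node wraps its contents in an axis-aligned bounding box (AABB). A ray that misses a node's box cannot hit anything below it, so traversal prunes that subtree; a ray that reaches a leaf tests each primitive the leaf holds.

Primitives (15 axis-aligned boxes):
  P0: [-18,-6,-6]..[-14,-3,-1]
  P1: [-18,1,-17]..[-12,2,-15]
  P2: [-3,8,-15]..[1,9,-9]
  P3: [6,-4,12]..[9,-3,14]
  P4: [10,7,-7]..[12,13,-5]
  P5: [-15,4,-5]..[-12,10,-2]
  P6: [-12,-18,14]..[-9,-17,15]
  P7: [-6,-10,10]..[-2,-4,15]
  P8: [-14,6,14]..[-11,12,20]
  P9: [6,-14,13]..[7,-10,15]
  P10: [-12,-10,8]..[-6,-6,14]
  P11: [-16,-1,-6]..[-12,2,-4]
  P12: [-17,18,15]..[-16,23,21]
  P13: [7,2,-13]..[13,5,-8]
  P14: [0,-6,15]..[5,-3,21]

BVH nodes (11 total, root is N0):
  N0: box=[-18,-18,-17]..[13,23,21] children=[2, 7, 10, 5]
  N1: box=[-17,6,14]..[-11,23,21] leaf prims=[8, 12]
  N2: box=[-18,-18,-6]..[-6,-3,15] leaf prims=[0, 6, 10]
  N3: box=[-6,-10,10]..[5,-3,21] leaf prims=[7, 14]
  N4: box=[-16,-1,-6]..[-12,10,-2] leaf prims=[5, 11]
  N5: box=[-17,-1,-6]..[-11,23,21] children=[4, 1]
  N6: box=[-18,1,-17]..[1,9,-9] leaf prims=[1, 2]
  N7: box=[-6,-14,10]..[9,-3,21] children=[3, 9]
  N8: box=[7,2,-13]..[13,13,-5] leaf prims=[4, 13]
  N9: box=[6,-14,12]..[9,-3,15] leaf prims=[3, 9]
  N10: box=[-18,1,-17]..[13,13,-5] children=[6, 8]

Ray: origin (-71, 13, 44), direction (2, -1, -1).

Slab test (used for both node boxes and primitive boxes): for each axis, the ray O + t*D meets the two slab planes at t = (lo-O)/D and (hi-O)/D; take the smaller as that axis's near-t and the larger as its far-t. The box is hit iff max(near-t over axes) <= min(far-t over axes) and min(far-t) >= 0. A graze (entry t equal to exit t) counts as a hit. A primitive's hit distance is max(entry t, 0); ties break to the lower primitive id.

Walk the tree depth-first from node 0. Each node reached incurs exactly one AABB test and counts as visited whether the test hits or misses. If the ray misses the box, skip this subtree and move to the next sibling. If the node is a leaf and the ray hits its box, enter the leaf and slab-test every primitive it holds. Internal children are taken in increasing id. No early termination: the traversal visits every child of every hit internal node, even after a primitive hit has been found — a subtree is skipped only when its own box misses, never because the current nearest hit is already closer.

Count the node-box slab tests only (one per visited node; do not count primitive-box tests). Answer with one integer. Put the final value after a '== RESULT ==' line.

Traverse from the root:
N0 x:[53/2,42] y:[-10,31] z:[23,61] -> hit [53/2,31], descend [2, 5, 7, 10]
  N2 x:[53/2,65/2] y:[16,31] z:[29,50] -> hit [29,31] leaf, test {P0(miss), P6@t=30, P10(miss)}
  N5 x:[27,30] y:[-10,14] z:[23,50] -> miss, prune
  N7 x:[65/2,40] y:[16,27] z:[23,34] -> miss, prune
  N10 x:[53/2,42] y:[0,12] z:[49,61] -> miss, prune

Summary -> nodes [0, 2, 5, 7, 10]; box-tests=5; leaf-entries=1; first=P6

== RESULT ==
5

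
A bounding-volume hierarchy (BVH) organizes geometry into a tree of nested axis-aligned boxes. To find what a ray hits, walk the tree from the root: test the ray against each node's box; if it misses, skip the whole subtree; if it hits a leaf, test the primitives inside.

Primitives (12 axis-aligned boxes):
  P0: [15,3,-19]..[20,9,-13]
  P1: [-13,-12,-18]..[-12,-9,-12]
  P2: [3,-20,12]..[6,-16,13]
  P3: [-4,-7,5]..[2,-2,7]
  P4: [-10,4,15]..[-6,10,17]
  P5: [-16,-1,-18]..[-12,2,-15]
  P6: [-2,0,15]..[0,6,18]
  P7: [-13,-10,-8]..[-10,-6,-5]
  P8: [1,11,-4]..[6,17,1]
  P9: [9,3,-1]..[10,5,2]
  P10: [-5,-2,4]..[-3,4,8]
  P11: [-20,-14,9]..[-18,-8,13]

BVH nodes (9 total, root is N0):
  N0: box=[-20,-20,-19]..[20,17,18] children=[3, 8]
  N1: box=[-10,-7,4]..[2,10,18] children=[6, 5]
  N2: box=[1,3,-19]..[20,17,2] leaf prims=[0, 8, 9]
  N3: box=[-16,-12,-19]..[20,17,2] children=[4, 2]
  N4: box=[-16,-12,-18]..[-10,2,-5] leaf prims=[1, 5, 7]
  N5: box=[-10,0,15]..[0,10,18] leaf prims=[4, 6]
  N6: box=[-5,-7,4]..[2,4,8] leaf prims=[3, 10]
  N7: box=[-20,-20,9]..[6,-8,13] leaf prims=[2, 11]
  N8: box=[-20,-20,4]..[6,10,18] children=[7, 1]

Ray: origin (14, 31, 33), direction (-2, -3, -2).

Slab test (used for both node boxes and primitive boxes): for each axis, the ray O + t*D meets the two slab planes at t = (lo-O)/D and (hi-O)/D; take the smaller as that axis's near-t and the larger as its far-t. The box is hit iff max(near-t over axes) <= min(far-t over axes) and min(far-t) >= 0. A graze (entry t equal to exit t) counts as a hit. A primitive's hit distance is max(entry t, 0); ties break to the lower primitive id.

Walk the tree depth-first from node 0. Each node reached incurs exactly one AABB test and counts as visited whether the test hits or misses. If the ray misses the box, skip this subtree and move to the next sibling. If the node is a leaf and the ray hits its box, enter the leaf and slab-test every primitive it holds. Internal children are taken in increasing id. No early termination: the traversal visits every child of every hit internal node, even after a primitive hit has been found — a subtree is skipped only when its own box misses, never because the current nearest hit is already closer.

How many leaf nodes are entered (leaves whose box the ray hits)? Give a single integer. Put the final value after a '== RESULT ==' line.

Traverse from the root:
N0 x:[-3,17] y:[14/3,17] z:[15/2,26] -> hit [15/2,17], descend [3, 8]
  N3 x:[-3,15] y:[14/3,43/3] z:[31/2,26] -> miss, prune
  N8 x:[4,17] y:[7,17] z:[15/2,29/2] -> hit [15/2,29/2], descend [1, 7]
    N1 x:[6,12] y:[7,38/3] z:[15/2,29/2] -> hit [15/2,12], descend [5, 6]
      N5 x:[7,12] y:[7,31/3] z:[15/2,9] -> hit [15/2,9] leaf, test {P4(miss), P6(miss)}
      N6 x:[6,19/2] y:[9,38/3] z:[25/2,29/2] -> miss, prune
    N7 x:[4,17] y:[13,17] z:[10,12] -> miss, prune

Visited [0, 3, 8, 1, 5, 6, 7]. Tests: 7 box, 1 leaf. Nearest: miss.

== RESULT ==
1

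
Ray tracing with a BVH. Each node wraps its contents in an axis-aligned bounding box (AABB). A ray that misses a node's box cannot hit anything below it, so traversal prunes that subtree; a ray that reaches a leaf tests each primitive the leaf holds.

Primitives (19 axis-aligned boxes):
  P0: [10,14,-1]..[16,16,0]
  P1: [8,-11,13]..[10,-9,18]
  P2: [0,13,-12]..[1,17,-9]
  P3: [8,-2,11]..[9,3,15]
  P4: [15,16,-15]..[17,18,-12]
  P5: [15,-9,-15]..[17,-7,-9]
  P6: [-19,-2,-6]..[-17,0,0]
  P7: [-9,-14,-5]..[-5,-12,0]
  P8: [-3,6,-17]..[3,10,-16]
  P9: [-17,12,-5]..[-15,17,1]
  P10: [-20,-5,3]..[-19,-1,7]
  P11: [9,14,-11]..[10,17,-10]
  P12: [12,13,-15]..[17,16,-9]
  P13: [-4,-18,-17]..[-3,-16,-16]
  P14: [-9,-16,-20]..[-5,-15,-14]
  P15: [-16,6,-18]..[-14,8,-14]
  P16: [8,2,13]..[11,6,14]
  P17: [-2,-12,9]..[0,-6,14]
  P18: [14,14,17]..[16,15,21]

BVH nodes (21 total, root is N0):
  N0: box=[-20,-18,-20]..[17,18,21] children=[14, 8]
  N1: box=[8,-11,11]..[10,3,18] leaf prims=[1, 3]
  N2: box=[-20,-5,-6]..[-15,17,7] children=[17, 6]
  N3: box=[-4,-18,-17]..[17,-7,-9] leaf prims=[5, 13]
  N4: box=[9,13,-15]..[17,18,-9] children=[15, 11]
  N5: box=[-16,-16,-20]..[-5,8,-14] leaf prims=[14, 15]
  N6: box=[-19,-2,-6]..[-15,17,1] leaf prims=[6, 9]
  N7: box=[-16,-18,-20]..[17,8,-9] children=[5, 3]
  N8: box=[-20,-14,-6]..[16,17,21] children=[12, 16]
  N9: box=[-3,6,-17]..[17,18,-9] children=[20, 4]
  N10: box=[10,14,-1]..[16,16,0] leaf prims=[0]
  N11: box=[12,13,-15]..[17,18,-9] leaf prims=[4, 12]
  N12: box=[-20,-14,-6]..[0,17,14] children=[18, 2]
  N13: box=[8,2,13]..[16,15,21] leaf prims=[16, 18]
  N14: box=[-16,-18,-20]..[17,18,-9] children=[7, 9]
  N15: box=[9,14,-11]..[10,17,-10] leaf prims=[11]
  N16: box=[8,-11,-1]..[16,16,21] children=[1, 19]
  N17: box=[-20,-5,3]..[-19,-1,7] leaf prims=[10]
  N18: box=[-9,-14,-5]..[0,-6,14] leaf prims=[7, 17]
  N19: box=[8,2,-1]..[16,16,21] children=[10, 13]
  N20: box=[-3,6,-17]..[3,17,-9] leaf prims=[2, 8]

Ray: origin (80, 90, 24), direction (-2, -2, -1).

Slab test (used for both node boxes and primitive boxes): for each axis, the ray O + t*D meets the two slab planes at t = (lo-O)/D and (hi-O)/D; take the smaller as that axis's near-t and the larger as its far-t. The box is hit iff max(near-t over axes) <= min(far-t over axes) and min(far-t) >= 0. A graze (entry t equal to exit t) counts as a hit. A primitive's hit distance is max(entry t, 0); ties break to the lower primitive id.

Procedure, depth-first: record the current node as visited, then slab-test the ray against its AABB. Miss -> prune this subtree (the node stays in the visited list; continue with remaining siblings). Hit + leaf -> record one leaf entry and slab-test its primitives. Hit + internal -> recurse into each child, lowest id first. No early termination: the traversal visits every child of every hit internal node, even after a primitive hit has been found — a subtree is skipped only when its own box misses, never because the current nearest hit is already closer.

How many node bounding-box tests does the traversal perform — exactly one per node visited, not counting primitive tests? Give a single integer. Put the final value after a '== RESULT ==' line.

Trace the traversal:
N0 x:[63/2,50] y:[36,54] z:[3,44] -> hit [36,44], descend [8, 14]
  N8 x:[32,50] y:[73/2,52] z:[3,30] -> miss, prune
  N14 x:[63/2,48] y:[36,54] z:[33,44] -> hit [36,44], descend [7, 9]
    N7 x:[63/2,48] y:[41,54] z:[33,44] -> hit [41,44], descend [3, 5]
      N3 x:[63/2,42] y:[97/2,54] z:[33,41] -> miss, prune
      N5 x:[85/2,48] y:[41,53] z:[38,44] -> hit [85/2,44] leaf, test {P14(miss), P15(miss)}
    N9 x:[63/2,83/2] y:[36,42] z:[33,41] -> hit [36,41], descend [4, 20]
      N4 x:[63/2,71/2] y:[36,77/2] z:[33,39] -> miss, prune
      N20 x:[77/2,83/2] y:[73/2,42] z:[33,41] -> hit [77/2,41] leaf, test {P2(miss), P8@t=40}

9 AABB tests over nodes [0, 8, 14, 7, 3, 5, 9, 4, 20]; 2 leaves entered; closest P8.

== RESULT ==
9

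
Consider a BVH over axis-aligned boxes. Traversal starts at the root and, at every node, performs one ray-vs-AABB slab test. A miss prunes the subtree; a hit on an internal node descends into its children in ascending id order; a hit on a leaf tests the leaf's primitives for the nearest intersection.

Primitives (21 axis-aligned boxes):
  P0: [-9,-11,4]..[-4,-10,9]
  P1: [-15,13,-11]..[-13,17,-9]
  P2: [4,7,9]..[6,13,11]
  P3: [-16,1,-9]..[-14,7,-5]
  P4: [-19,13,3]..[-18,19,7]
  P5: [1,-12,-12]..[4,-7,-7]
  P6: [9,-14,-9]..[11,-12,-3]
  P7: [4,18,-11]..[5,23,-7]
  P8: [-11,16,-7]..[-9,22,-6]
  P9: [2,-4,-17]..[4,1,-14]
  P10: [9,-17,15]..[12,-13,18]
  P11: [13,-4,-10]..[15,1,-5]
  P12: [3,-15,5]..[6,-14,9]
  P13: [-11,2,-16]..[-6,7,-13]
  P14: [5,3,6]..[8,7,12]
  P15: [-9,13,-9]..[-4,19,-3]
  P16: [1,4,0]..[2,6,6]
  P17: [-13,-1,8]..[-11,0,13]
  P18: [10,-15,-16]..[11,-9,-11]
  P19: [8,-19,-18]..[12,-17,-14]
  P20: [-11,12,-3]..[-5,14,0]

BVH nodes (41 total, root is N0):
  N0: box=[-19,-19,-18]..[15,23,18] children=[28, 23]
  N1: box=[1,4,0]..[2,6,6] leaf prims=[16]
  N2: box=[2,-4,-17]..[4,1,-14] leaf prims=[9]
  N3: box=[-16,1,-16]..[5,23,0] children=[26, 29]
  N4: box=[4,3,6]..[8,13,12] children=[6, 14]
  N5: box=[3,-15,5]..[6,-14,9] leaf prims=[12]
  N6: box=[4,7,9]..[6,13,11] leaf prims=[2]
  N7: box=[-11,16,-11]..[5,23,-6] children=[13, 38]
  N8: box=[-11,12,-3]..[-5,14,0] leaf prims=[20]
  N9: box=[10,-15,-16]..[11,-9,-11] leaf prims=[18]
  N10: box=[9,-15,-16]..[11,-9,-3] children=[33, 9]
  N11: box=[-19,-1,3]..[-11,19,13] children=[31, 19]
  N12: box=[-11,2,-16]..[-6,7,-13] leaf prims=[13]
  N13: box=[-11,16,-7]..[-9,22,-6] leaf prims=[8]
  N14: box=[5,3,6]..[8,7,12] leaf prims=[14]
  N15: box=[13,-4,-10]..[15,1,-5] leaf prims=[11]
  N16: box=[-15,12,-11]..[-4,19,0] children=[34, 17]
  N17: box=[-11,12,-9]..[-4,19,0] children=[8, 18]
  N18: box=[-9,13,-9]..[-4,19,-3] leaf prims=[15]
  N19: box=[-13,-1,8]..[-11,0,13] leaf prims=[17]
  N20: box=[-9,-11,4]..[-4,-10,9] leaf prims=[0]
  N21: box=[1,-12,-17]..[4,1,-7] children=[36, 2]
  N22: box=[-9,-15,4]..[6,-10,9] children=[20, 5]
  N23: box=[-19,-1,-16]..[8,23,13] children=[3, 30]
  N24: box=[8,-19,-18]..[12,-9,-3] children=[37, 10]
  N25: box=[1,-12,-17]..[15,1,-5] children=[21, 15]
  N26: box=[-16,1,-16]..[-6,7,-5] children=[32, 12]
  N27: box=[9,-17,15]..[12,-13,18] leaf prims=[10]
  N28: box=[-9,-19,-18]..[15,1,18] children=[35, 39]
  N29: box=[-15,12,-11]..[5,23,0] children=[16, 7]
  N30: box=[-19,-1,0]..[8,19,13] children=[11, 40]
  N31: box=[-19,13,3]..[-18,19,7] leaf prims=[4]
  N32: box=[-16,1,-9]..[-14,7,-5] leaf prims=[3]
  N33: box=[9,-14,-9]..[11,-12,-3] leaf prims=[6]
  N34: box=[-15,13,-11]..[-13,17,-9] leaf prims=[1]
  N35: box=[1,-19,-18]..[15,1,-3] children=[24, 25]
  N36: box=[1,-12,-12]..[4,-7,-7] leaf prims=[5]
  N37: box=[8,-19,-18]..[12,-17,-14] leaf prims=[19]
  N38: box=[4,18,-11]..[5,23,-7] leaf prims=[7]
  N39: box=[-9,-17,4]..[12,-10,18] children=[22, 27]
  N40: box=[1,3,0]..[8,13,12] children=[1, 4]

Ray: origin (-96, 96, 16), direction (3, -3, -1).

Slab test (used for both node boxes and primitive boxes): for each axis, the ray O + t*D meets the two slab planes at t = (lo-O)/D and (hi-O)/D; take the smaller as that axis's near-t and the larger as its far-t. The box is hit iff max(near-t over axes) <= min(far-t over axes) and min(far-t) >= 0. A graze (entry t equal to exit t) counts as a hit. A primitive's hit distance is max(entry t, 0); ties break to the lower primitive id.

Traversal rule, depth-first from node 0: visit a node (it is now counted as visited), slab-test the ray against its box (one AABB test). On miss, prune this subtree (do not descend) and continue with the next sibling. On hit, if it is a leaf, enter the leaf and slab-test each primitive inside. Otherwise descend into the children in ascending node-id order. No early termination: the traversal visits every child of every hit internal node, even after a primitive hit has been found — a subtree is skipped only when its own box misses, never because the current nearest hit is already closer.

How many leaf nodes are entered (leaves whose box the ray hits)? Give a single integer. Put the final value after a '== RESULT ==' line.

Walk:
N0 x:[77/3,37] y:[73/3,115/3] z:[-2,34] -> hit [77/3,34], descend [23, 28]
  N23 x:[77/3,104/3] y:[73/3,97/3] z:[3,32] -> hit [77/3,32], descend [3, 30]
    N3 x:[80/3,101/3] y:[73/3,95/3] z:[16,32] -> hit [80/3,95/3], descend [26, 29]
      N26 x:[80/3,30] y:[89/3,95/3] z:[21,32] -> hit [89/3,30], descend [12, 32]
        N12 x:[85/3,30] y:[89/3,94/3] z:[29,32] -> hit [89/3,30] leaf, test {P13@t=89/3}
        N32 x:[80/3,82/3] y:[89/3,95/3] z:[21,25] -> miss, prune
      N29 x:[27,101/3] y:[73/3,28] z:[16,27] -> hit [27,27], descend [7, 16]
        N7 x:[85/3,101/3] y:[73/3,80/3] z:[22,27] -> miss, prune
        N16 x:[27,92/3] y:[77/3,28] z:[16,27] -> hit [27,27], descend [17, 34]
          N17 x:[85/3,92/3] y:[77/3,28] z:[16,25] -> miss, prune
          N34 x:[27,83/3] y:[79/3,83/3] z:[25,27] -> hit [27,27] leaf, test {P1@t=27}
    N30 x:[77/3,104/3] y:[77/3,97/3] z:[3,16] -> miss, prune
  N28 x:[29,37] y:[95/3,115/3] z:[-2,34] -> hit [95/3,34], descend [35, 39]
    N35 x:[97/3,37] y:[95/3,115/3] z:[19,34] -> hit [97/3,34], descend [24, 25]
      N24 x:[104/3,36] y:[35,115/3] z:[19,34] -> miss, prune
      N25 x:[97/3,37] y:[95/3,36] z:[21,33] -> hit [97/3,33], descend [15, 21]
        N15 x:[109/3,37] y:[95/3,100/3] z:[21,26] -> miss, prune
        N21 x:[97/3,100/3] y:[95/3,36] z:[23,33] -> hit [97/3,33], descend [2, 36]
          N2 x:[98/3,100/3] y:[95/3,100/3] z:[30,33] -> hit [98/3,33] leaf, test {P9@t=98/3}
          N36 x:[97/3,100/3] y:[103/3,36] z:[23,28] -> miss, prune
    N39 x:[29,36] y:[106/3,113/3] z:[-2,12] -> miss, prune

Summary -> nodes [0, 23, 3, 26, 12, 32, 29, 7, 16, 17, 34, 30, 28, 35, 24, 25, 15, 21, 2, 36, 39]; box-tests=21; leaf-entries=3; first=P1

== RESULT ==
3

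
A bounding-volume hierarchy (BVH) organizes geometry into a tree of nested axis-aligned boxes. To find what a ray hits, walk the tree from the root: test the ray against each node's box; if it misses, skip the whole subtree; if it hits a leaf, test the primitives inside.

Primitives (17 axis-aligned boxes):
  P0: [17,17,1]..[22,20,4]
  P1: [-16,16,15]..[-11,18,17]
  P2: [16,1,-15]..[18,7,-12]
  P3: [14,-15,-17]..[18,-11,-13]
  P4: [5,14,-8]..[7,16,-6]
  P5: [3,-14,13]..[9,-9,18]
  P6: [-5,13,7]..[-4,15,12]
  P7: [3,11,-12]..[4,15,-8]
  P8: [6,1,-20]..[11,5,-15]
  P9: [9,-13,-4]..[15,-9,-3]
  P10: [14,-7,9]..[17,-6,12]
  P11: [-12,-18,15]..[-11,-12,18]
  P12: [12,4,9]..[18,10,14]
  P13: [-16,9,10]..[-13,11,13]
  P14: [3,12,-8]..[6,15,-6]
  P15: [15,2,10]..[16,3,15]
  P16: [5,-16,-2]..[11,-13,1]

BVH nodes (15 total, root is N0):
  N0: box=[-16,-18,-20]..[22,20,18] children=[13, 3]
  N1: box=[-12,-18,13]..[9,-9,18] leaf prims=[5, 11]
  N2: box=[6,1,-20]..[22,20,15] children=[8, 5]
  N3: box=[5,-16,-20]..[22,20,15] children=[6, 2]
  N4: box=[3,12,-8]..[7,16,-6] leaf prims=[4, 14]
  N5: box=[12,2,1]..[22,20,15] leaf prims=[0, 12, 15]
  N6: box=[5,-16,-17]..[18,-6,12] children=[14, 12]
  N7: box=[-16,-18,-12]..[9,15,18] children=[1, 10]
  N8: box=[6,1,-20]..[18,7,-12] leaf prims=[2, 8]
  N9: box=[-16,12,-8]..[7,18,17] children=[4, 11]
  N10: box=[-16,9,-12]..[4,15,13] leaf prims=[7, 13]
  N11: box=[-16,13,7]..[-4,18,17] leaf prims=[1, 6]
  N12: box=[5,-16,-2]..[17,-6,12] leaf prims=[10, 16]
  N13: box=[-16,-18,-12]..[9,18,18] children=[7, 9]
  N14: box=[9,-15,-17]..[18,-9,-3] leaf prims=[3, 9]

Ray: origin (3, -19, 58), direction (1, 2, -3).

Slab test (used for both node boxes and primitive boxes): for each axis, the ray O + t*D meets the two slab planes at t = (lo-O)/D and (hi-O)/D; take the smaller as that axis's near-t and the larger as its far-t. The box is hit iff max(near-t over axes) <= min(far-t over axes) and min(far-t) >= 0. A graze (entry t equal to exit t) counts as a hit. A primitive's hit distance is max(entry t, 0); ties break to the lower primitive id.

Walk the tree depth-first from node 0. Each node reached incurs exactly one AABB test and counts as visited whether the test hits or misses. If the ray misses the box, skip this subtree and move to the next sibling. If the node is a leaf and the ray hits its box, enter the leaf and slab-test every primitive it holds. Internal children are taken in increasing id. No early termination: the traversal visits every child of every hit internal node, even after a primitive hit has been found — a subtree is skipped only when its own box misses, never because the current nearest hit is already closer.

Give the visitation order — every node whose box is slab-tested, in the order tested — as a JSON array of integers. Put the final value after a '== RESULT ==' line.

Trace the traversal:
N0 x:[-19,19] y:[1/2,39/2] z:[40/3,26] -> hit [40/3,19], descend [3, 13]
  N3 x:[2,19] y:[3/2,39/2] z:[43/3,26] -> hit [43/3,19], descend [2, 6]
    N2 x:[3,19] y:[10,39/2] z:[43/3,26] -> hit [43/3,19], descend [5, 8]
      N5 x:[9,19] y:[21/2,39/2] z:[43/3,19] -> hit [43/3,19] leaf, test {P0@t=18, P12(miss), P15(miss)}
      N8 x:[3,15] y:[10,13] z:[70/3,26] -> miss, prune
    N6 x:[2,15] y:[3/2,13/2] z:[46/3,25] -> miss, prune
  N13 x:[-19,6] y:[1/2,37/2] z:[40/3,70/3] -> miss, prune

Summary -> nodes [0, 3, 2, 5, 8, 6, 13]; box-tests=7; leaf-entries=1; first=P0

== RESULT ==
[0, 3, 2, 5, 8, 6, 13]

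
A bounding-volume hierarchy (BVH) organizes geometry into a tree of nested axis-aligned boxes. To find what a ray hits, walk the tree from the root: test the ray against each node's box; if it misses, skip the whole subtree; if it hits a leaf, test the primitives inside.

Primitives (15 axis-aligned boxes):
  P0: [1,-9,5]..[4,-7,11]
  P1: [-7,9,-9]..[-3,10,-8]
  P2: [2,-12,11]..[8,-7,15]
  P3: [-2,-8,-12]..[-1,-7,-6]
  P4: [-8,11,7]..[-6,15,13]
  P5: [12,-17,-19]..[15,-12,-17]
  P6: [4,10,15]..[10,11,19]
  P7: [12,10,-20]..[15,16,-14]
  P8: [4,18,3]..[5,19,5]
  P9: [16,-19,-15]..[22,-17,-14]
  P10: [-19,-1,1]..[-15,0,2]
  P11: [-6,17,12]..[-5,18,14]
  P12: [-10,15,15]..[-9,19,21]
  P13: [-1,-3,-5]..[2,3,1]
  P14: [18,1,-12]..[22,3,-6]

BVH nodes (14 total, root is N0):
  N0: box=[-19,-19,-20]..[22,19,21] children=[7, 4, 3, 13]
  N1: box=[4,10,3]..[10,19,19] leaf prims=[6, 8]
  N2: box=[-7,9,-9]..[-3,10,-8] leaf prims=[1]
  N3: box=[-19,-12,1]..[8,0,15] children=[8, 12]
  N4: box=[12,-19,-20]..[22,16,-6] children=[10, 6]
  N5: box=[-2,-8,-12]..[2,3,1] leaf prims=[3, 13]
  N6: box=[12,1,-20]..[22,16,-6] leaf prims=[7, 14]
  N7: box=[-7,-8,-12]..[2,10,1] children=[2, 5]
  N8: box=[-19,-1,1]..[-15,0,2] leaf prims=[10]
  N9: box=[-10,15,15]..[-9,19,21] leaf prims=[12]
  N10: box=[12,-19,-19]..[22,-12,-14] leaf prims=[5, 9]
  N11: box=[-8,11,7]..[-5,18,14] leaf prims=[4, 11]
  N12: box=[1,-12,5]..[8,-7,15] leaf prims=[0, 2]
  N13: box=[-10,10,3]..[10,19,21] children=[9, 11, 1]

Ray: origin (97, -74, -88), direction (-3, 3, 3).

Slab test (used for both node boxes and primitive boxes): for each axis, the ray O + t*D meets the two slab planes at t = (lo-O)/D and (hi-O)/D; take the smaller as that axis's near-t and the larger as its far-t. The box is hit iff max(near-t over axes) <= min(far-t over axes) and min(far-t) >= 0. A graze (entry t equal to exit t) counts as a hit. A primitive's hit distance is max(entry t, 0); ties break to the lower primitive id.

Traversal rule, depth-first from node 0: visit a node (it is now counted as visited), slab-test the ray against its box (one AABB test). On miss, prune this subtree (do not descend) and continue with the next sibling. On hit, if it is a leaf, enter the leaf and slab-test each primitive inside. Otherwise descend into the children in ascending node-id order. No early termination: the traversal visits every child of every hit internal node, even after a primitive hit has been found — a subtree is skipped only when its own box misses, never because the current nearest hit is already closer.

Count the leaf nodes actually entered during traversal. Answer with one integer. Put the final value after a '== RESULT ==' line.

Traverse from the root:
N0 x:[25,116/3] y:[55/3,31] z:[68/3,109/3] -> hit [25,31], descend [3, 4, 7, 13]
  N3 x:[89/3,116/3] y:[62/3,74/3] z:[89/3,103/3] -> miss, prune
  N4 x:[25,85/3] y:[55/3,30] z:[68/3,82/3] -> hit [25,82/3], descend [6, 10]
    N6 x:[25,85/3] y:[25,30] z:[68/3,82/3] -> hit [25,82/3] leaf, test {P7(miss), P14@t=76/3}
    N10 x:[25,85/3] y:[55/3,62/3] z:[23,74/3] -> miss, prune
  N7 x:[95/3,104/3] y:[22,28] z:[76/3,89/3] -> miss, prune
  N13 x:[29,107/3] y:[28,31] z:[91/3,109/3] -> hit [91/3,31], descend [1, 9, 11]
    N1 x:[29,31] y:[28,31] z:[91/3,107/3] -> hit [91/3,31] leaf, test {P6(miss), P8@t=92/3}
    N9 x:[106/3,107/3] y:[89/3,31] z:[103/3,109/3] -> miss, prune
    N11 x:[34,35] y:[85/3,92/3] z:[95/3,34] -> miss, prune

10 AABB tests over nodes [0, 3, 4, 6, 10, 7, 13, 1, 9, 11]; 2 leaves entered; closest P14.

== RESULT ==
2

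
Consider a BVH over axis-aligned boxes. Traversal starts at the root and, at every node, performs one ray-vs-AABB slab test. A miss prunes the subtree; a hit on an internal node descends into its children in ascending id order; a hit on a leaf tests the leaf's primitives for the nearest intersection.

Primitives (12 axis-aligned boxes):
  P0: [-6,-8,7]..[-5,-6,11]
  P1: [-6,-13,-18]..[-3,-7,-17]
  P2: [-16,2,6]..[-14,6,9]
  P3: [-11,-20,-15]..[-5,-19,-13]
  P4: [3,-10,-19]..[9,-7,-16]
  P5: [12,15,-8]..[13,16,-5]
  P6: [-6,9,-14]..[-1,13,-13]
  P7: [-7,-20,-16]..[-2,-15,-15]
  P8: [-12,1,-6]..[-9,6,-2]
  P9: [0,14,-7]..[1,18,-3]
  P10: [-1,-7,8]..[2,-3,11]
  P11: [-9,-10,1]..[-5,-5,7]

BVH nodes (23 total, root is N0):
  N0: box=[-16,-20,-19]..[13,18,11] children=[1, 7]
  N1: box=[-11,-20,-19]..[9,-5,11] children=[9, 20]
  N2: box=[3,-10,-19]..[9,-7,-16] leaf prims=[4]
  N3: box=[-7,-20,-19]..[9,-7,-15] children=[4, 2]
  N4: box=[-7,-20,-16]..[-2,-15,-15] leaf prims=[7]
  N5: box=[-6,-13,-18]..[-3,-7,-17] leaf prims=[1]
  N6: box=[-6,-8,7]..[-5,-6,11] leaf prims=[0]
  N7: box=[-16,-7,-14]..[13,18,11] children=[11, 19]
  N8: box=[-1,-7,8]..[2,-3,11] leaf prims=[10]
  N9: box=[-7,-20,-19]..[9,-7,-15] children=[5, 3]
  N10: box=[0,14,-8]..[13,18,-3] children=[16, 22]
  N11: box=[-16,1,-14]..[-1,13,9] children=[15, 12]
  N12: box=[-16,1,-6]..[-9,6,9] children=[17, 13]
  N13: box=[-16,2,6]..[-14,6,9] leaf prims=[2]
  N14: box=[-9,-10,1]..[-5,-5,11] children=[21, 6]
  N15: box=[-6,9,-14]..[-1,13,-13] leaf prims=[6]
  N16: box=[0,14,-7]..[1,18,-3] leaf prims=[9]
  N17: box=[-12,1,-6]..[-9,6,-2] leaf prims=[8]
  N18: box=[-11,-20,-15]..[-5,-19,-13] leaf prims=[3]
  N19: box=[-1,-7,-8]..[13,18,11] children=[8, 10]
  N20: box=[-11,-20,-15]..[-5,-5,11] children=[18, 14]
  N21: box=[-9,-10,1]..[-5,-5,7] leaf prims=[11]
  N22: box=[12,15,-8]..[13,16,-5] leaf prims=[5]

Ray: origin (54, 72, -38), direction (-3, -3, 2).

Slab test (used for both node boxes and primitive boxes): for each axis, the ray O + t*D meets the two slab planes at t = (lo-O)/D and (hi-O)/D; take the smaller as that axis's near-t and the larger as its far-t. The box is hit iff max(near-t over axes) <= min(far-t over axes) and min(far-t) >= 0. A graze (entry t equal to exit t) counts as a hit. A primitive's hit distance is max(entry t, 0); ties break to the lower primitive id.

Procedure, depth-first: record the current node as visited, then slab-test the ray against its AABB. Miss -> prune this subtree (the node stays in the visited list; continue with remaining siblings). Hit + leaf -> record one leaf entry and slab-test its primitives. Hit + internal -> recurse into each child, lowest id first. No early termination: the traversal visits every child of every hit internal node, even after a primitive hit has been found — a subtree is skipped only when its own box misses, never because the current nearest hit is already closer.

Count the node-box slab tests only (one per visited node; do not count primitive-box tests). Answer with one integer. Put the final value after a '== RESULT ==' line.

Traverse from the root:
N0 x:[41/3,70/3] y:[18,92/3] z:[19/2,49/2] -> hit [18,70/3], descend [1, 7]
  N1 x:[15,65/3] y:[77/3,92/3] z:[19/2,49/2] -> miss, prune
  N7 x:[41/3,70/3] y:[18,79/3] z:[12,49/2] -> hit [18,70/3], descend [11, 19]
    N11 x:[55/3,70/3] y:[59/3,71/3] z:[12,47/2] -> hit [59/3,70/3], descend [12, 15]
      N12 x:[21,70/3] y:[22,71/3] z:[16,47/2] -> hit [22,70/3], descend [13, 17]
        N13 x:[68/3,70/3] y:[22,70/3] z:[22,47/2] -> hit [68/3,70/3] leaf, test {P2@t=68/3}
        N17 x:[21,22] y:[22,71/3] z:[16,18] -> miss, prune
      N15 x:[55/3,20] y:[59/3,21] z:[12,25/2] -> miss, prune
    N19 x:[41/3,55/3] y:[18,79/3] z:[15,49/2] -> hit [18,55/3], descend [8, 10]
      N8 x:[52/3,55/3] y:[25,79/3] z:[23,49/2] -> miss, prune
      N10 x:[41/3,18] y:[18,58/3] z:[15,35/2] -> miss, prune

Visited [0, 1, 7, 11, 12, 13, 17, 15, 19, 8, 10]. Tests: 11 box, 1 leaf. Nearest: P2.

== RESULT ==
11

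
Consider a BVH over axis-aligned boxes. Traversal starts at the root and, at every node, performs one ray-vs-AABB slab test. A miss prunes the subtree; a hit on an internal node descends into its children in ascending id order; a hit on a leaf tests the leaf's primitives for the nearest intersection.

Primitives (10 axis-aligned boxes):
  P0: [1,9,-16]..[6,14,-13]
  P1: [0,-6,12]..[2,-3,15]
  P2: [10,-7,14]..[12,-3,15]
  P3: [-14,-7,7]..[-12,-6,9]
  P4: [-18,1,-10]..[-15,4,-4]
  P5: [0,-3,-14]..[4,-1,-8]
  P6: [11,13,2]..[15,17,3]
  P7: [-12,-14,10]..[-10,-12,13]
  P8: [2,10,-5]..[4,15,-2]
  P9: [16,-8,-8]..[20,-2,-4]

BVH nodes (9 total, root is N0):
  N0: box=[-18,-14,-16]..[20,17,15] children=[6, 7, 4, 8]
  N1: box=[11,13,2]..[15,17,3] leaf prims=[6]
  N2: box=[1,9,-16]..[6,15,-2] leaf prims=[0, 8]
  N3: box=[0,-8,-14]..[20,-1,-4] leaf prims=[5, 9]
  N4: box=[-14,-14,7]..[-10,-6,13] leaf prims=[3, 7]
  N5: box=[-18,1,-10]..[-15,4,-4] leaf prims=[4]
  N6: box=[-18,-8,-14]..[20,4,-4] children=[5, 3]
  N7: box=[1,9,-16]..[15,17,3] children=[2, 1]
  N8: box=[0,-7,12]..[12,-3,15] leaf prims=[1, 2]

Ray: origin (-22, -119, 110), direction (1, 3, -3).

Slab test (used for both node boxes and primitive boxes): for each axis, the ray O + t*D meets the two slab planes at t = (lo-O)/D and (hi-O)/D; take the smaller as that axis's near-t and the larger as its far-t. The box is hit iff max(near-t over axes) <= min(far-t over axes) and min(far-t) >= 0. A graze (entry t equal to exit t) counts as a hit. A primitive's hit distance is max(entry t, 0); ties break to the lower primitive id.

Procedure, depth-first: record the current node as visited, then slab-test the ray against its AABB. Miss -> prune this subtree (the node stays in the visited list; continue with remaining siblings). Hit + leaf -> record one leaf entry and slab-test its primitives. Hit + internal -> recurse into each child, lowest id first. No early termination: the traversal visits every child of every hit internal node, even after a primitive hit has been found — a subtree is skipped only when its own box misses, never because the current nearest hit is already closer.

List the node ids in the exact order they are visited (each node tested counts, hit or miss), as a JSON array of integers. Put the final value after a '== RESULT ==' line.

Walk:
N0 x:[4,42] y:[35,136/3] z:[95/3,42] -> hit [35,42], descend [4, 6, 7, 8]
  N4 x:[8,12] y:[35,113/3] z:[97/3,103/3] -> miss, prune
  N6 x:[4,42] y:[37,41] z:[38,124/3] -> hit [38,41], descend [3, 5]
    N3 x:[22,42] y:[37,118/3] z:[38,124/3] -> hit [38,118/3] leaf, test {P5(miss), P9@t=38}
    N5 x:[4,7] y:[40,41] z:[38,40] -> miss, prune
  N7 x:[23,37] y:[128/3,136/3] z:[107/3,42] -> miss, prune
  N8 x:[22,34] y:[112/3,116/3] z:[95/3,98/3] -> miss, prune

7 AABB tests over nodes [0, 4, 6, 3, 5, 7, 8]; 1 leaf entered; closest P9.

== RESULT ==
[0, 4, 6, 3, 5, 7, 8]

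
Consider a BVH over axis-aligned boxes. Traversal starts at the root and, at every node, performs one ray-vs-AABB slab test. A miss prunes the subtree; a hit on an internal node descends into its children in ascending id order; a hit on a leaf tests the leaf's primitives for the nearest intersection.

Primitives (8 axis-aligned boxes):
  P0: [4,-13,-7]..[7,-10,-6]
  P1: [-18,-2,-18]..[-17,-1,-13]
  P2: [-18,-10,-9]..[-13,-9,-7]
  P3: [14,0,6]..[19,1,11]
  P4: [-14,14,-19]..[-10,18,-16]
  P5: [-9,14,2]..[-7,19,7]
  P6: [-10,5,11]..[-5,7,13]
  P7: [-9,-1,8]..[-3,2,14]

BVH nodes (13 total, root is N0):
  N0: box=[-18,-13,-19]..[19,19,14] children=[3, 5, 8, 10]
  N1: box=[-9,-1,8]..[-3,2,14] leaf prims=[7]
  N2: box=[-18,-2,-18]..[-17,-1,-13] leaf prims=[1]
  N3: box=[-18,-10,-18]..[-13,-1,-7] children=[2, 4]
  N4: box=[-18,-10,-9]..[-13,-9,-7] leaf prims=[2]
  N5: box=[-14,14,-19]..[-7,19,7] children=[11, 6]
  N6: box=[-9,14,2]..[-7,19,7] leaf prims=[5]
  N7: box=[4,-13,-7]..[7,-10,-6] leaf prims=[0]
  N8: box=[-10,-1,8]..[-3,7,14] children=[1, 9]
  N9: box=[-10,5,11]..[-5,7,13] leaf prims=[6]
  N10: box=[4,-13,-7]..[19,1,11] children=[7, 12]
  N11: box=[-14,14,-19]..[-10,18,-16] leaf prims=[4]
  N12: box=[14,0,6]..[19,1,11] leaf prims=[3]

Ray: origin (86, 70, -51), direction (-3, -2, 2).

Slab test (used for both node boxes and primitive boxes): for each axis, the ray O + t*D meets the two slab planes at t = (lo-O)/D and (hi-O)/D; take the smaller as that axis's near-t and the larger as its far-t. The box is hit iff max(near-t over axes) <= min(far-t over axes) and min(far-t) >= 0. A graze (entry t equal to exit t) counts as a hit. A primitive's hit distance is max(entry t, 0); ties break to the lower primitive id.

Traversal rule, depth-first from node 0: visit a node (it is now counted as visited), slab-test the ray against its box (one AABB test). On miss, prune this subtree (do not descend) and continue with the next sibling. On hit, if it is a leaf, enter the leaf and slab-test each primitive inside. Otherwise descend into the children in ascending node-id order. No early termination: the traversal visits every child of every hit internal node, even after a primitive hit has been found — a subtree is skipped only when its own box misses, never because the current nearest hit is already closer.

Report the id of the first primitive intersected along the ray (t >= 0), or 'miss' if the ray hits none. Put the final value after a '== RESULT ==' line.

Trace the traversal:
N0 x:[67/3,104/3] y:[51/2,83/2] z:[16,65/2] -> hit [51/2,65/2], descend [3, 5, 8, 10]
  N3 x:[33,104/3] y:[71/2,40] z:[33/2,22] -> miss, prune
  N5 x:[31,100/3] y:[51/2,28] z:[16,29] -> miss, prune
  N8 x:[89/3,32] y:[63/2,71/2] z:[59/2,65/2] -> hit [63/2,32], descend [1, 9]
    N1 x:[89/3,95/3] y:[34,71/2] z:[59/2,65/2] -> miss, prune
    N9 x:[91/3,32] y:[63/2,65/2] z:[31,32] -> hit [63/2,32] leaf, test {P6@t=63/2}
  N10 x:[67/3,82/3] y:[69/2,83/2] z:[22,31] -> miss, prune

Summary -> nodes [0, 3, 5, 8, 1, 9, 10]; box-tests=7; leaf-entries=1; first=P6

== RESULT ==
6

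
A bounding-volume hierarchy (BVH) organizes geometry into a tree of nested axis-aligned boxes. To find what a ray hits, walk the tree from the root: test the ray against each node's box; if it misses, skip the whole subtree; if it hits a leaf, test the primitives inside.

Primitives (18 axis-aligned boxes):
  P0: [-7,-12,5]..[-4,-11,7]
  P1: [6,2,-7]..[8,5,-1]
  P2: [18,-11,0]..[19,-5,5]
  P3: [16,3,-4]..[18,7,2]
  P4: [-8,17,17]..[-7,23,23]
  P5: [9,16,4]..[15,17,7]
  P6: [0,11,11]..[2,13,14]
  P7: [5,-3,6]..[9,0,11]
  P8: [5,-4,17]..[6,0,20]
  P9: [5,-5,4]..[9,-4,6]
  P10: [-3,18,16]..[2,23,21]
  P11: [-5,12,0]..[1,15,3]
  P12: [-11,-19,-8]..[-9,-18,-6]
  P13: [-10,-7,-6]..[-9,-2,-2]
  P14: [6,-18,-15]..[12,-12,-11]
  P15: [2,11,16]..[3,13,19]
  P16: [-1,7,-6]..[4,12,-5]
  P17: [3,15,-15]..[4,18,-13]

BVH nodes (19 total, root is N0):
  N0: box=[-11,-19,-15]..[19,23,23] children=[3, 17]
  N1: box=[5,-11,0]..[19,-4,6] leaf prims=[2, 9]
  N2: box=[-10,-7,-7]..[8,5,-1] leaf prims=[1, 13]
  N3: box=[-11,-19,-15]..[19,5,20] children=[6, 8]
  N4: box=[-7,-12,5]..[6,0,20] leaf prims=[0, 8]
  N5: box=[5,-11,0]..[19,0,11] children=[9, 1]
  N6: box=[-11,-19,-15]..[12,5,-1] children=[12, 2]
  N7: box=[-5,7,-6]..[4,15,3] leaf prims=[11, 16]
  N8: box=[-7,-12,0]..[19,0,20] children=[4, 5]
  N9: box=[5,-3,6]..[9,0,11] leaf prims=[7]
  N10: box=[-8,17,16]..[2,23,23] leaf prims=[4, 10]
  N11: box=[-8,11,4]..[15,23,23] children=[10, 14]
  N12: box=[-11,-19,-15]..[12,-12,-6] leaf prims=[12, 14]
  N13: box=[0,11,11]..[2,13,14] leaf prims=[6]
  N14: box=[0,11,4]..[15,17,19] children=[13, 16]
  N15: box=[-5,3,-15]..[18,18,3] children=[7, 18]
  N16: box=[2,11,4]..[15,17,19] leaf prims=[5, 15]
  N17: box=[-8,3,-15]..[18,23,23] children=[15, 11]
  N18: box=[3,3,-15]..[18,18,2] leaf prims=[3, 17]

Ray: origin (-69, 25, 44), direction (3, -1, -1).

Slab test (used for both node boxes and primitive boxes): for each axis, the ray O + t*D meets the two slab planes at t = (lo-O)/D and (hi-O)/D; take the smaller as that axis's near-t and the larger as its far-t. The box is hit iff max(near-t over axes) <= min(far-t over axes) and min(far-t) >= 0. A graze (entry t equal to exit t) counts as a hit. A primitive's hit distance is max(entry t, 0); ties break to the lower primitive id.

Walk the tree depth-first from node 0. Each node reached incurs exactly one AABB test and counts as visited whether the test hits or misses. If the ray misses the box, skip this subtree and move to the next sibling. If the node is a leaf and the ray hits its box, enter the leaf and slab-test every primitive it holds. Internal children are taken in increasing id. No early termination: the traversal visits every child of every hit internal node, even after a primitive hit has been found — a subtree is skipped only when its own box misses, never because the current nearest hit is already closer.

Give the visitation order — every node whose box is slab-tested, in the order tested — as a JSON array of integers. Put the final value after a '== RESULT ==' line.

Trace the traversal:
N0 x:[58/3,88/3] y:[2,44] z:[21,59] -> hit [21,88/3], descend [3, 17]
  N3 x:[58/3,88/3] y:[20,44] z:[24,59] -> hit [24,88/3], descend [6, 8]
    N6 x:[58/3,27] y:[20,44] z:[45,59] -> miss, prune
    N8 x:[62/3,88/3] y:[25,37] z:[24,44] -> hit [25,88/3], descend [4, 5]
      N4 x:[62/3,25] y:[25,37] z:[24,39] -> hit [25,25] leaf, test {P0(miss), P8@t=25}
      N5 x:[74/3,88/3] y:[25,36] z:[33,44] -> miss, prune
  N17 x:[61/3,29] y:[2,22] z:[21,59] -> hit [21,22], descend [11, 15]
    N11 x:[61/3,28] y:[2,14] z:[21,40] -> miss, prune
    N15 x:[64/3,29] y:[7,22] z:[41,59] -> miss, prune

Visited [0, 3, 6, 8, 4, 5, 17, 11, 15]. Tests: 9 box, 1 leaf. Nearest: P8.

== RESULT ==
[0, 3, 6, 8, 4, 5, 17, 11, 15]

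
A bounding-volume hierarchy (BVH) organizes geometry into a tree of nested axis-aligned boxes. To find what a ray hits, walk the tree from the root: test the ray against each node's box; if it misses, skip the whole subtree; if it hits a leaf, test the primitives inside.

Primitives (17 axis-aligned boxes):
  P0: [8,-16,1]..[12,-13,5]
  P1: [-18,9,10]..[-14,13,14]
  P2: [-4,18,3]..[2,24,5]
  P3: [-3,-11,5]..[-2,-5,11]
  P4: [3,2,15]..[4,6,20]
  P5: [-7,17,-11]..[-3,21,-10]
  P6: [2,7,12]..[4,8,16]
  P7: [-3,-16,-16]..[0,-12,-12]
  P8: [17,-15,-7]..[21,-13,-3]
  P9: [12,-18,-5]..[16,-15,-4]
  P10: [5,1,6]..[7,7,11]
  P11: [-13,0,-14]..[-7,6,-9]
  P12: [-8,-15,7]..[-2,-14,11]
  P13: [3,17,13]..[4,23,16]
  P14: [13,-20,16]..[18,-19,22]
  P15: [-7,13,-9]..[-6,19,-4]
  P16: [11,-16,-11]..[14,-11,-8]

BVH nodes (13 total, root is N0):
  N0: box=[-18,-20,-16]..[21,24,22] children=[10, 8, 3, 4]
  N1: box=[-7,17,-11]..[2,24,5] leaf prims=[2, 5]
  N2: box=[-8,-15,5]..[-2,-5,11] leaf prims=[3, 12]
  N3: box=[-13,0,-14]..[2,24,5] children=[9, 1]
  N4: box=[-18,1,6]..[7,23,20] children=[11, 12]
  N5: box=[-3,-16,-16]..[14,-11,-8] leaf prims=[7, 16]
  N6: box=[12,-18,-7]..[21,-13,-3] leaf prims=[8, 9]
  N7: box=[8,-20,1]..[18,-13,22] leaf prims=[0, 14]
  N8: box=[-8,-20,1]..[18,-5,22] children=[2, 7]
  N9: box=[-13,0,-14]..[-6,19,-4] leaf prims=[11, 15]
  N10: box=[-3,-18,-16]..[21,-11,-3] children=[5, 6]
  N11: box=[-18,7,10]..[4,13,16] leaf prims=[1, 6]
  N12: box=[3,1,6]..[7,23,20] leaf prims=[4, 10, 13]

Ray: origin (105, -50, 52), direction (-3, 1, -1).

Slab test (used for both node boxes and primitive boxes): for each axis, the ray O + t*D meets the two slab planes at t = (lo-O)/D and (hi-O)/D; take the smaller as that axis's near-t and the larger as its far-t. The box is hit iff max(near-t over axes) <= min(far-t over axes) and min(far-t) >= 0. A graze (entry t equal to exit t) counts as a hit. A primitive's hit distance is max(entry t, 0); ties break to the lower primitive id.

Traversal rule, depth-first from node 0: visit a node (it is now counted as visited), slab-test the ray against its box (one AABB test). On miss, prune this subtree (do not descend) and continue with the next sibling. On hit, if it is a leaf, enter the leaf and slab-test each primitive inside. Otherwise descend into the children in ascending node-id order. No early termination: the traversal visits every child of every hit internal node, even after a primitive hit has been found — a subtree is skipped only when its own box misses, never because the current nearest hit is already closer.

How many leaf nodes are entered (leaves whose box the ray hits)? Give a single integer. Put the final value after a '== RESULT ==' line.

Walk:
N0 x:[28,41] y:[30,74] z:[30,68] -> hit [30,41], descend [3, 4, 8, 10]
  N3 x:[103/3,118/3] y:[50,74] z:[47,66] -> miss, prune
  N4 x:[98/3,41] y:[51,73] z:[32,46] -> miss, prune
  N8 x:[29,113/3] y:[30,45] z:[30,51] -> hit [30,113/3], descend [2, 7]
    N2 x:[107/3,113/3] y:[35,45] z:[41,47] -> miss, prune
    N7 x:[29,97/3] y:[30,37] z:[30,51] -> hit [30,97/3] leaf, test {P0(miss), P14@t=30}
  N10 x:[28,36] y:[32,39] z:[55,68] -> miss, prune

order=[0, 3, 4, 8, 2, 7, 10]  |boxes|=7  |leaves|=1  hit=P14

== RESULT ==
1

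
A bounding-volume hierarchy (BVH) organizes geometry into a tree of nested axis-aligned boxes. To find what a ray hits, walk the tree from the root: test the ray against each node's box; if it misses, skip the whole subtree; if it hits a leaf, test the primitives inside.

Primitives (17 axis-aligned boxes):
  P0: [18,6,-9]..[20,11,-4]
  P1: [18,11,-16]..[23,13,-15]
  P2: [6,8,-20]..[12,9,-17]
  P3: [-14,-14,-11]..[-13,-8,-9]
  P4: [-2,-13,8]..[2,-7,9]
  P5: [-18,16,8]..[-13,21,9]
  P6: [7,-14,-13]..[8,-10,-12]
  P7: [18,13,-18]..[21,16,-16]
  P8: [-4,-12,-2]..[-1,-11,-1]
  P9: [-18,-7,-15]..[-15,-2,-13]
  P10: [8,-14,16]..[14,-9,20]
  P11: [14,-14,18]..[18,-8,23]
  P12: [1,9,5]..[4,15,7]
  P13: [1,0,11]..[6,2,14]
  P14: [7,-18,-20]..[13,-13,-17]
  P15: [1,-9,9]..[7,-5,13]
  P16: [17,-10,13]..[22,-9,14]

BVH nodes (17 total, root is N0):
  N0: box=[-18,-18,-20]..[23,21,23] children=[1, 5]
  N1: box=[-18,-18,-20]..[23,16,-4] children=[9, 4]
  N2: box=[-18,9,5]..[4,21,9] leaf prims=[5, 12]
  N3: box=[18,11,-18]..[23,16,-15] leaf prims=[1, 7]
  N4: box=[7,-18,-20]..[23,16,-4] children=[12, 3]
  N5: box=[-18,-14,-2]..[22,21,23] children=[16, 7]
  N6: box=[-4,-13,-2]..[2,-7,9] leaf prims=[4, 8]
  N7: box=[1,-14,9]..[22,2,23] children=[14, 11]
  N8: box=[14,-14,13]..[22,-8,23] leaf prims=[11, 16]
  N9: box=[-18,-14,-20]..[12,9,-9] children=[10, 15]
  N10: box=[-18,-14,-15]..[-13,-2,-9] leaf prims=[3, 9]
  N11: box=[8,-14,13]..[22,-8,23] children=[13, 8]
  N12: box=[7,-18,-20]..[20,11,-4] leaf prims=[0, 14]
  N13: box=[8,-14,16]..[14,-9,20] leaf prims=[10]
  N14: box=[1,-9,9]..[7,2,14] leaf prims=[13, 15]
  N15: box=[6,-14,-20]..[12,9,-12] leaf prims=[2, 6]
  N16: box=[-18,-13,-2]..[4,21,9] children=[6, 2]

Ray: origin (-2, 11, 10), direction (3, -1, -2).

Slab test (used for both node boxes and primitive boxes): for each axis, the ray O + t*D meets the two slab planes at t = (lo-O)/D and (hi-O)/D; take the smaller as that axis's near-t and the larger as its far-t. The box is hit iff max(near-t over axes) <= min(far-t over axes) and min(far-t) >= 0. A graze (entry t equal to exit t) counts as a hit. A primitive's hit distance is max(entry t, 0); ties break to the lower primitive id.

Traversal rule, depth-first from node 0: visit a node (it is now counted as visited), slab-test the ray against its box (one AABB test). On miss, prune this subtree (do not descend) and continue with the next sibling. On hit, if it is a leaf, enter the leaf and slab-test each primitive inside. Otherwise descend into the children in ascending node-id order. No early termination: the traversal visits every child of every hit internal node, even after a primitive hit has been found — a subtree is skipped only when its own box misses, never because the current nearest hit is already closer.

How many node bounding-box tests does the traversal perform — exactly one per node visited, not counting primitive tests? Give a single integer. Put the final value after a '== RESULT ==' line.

Traverse from the root:
N0 x:[-16/3,25/3] y:[-10,29] z:[-13/2,15] -> hit [-16/3,25/3], descend [1, 5]
  N1 x:[-16/3,25/3] y:[-5,29] z:[7,15] -> hit [7,25/3], descend [4, 9]
    N4 x:[3,25/3] y:[-5,29] z:[7,15] -> hit [7,25/3], descend [3, 12]
      N3 x:[20/3,25/3] y:[-5,0] z:[25/2,14] -> miss, prune
      N12 x:[3,22/3] y:[0,29] z:[7,15] -> hit [7,22/3] leaf, test {P0(miss), P14(miss)}
    N9 x:[-16/3,14/3] y:[2,25] z:[19/2,15] -> miss, prune
  N5 x:[-16/3,8] y:[-10,25] z:[-13/2,6] -> hit [-16/3,6], descend [7, 16]
    N7 x:[1,8] y:[9,25] z:[-13/2,1/2] -> miss, prune
    N16 x:[-16/3,2] y:[-10,24] z:[1/2,6] -> hit [1/2,2], descend [2, 6]
      N2 x:[-16/3,2] y:[-10,2] z:[1/2,5/2] -> hit [1/2,2] leaf, test {P5(miss), P12@t=3/2}
      N6 x:[-2/3,4/3] y:[18,24] z:[1/2,6] -> miss, prune

11 AABB tests over nodes [0, 1, 4, 3, 12, 9, 5, 7, 16, 2, 6]; 2 leaves entered; closest P12.

== RESULT ==
11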